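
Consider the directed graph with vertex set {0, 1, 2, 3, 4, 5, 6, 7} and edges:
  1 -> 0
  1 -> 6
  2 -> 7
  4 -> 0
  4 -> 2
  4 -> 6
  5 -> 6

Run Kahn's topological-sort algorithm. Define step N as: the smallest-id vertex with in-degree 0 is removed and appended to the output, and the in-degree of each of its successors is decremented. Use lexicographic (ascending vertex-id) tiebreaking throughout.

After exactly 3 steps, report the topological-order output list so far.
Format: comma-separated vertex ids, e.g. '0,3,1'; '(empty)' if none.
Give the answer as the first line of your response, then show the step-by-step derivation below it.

1,3,4

step 1: output 1; order=[1]; indeg=(1,0,1,0,0,0,2,1)
step 2: output 3; order=[1,3]; indeg=(1,0,1,0,0,0,2,1)
step 3: output 4; order=[1,3,4]; indeg=(0,0,0,0,0,0,1,1)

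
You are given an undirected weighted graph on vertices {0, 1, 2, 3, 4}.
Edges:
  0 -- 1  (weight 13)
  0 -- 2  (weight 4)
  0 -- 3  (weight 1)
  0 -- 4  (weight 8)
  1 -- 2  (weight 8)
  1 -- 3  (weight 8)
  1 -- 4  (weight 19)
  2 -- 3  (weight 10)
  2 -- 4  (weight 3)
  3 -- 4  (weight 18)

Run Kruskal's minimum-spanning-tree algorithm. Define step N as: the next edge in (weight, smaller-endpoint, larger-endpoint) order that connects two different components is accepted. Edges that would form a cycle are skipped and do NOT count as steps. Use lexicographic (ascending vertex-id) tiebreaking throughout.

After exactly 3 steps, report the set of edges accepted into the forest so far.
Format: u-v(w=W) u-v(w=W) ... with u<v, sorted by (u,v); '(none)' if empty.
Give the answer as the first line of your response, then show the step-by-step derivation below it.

0-2(w=4) 0-3(w=1) 2-4(w=3)

step 1: add edge 0-3 (w=1); MST = {0-3(w=1)}
step 2: add edge 2-4 (w=3); MST = {0-3(w=1) 2-4(w=3)}
step 3: add edge 0-2 (w=4); MST = {0-2(w=4) 0-3(w=1) 2-4(w=3)}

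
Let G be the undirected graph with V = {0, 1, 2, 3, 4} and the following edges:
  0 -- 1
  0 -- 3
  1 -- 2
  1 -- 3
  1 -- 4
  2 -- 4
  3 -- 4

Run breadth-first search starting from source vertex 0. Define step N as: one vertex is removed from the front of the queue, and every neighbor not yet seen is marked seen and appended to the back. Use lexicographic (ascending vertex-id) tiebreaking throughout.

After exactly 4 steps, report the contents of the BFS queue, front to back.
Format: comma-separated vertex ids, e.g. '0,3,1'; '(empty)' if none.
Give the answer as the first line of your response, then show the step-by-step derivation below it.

4

step 1: dequeue 0; queue=[1,3]; order=0
step 2: dequeue 1; queue=[3,2,4]; order=0,1
step 3: dequeue 3; queue=[2,4]; order=0,1,3
step 4: dequeue 2; queue=[4]; order=0,1,3,2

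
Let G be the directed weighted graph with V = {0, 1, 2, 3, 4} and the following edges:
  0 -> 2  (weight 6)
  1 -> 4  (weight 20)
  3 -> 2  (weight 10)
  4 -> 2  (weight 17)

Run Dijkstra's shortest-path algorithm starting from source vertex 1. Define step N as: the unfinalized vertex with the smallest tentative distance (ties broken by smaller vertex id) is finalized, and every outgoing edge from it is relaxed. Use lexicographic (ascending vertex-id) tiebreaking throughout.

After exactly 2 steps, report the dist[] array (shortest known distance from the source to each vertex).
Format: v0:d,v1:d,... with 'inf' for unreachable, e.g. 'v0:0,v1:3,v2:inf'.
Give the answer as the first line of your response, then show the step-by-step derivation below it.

v0:inf,v1:0,v2:37,v3:inf,v4:20

step 1: dist = v0:inf,v1:0,v2:inf,v3:inf,v4:20
step 2: dist = v0:inf,v1:0,v2:37,v3:inf,v4:20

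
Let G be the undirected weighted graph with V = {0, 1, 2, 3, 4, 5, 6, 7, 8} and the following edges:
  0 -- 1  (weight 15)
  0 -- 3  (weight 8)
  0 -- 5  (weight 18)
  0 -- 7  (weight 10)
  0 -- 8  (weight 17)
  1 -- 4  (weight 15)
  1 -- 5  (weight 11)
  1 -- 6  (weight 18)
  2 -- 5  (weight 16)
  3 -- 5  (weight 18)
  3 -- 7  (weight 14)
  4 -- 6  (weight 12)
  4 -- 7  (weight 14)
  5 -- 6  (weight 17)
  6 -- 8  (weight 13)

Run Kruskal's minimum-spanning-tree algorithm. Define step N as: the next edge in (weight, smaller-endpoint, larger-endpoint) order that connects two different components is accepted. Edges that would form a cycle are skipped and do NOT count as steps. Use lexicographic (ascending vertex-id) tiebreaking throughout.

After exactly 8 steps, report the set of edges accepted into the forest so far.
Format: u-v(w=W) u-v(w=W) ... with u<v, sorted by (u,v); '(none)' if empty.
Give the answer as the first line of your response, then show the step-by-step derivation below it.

0-1(w=15) 0-3(w=8) 0-7(w=10) 1-5(w=11) 2-5(w=16) 4-6(w=12) 4-7(w=14) 6-8(w=13)

step 1: add edge 0-3 (w=8); MST = {0-3(w=8)}
step 2: add edge 0-7 (w=10); MST = {0-3(w=8) 0-7(w=10)}
step 3: add edge 1-5 (w=11); MST = {0-3(w=8) 0-7(w=10) 1-5(w=11)}
step 4: add edge 4-6 (w=12); MST = {0-3(w=8) 0-7(w=10) 1-5(w=11) 4-6(w=12)}
step 5: add edge 6-8 (w=13); MST = {0-3(w=8) 0-7(w=10) 1-5(w=11) 4-6(w=12) 6-8(w=13)}
step 6: add edge 4-7 (w=14); MST = {0-3(w=8) 0-7(w=10) 1-5(w=11) 4-6(w=12) 4-7(w=14) 6-8(w=13)}
step 7: add edge 0-1 (w=15); MST = {0-1(w=15) 0-3(w=8) 0-7(w=10) 1-5(w=11) 4-6(w=12) 4-7(w=14) 6-8(w=13)}
step 8: add edge 2-5 (w=16); MST = {0-1(w=15) 0-3(w=8) 0-7(w=10) 1-5(w=11) 2-5(w=16) 4-6(w=12) 4-7(w=14) 6-8(w=13)}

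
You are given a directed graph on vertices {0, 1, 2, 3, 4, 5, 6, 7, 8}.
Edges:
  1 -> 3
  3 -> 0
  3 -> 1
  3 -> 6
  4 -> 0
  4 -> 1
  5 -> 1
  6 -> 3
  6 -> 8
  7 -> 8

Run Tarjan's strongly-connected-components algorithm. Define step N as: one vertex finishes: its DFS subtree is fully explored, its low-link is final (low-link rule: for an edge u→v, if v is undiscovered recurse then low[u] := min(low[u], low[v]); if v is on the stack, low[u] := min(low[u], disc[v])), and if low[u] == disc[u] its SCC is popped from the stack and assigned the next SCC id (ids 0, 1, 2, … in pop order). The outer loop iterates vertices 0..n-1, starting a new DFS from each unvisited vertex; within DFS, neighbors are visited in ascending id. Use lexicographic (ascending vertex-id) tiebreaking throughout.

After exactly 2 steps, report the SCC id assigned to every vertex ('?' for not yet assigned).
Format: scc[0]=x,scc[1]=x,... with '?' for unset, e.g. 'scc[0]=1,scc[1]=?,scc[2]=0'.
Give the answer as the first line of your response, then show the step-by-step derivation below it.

scc[0]=0,scc[1]=?,scc[2]=?,scc[3]=?,scc[4]=?,scc[5]=?,scc[6]=?,scc[7]=?,scc[8]=1

step 1: low=(low[0]=0,low[1]=?,low[2]=?,low[3]=?,low[4]=?,low[5]=?,low[6]=?,low[7]=?,low[8]=?); scc=(scc[0]=0,scc[1]=?,scc[2]=?,scc[3]=?,scc[4]=?,scc[5]=?,scc[6]=?,scc[7]=?,scc[8]=?)
step 2: low=(low[0]=0,low[1]=1,low[2]=?,low[3]=1,low[4]=?,low[5]=?,low[6]=2,low[7]=?,low[8]=4); scc=(scc[0]=0,scc[1]=?,scc[2]=?,scc[3]=?,scc[4]=?,scc[5]=?,scc[6]=?,scc[7]=?,scc[8]=1)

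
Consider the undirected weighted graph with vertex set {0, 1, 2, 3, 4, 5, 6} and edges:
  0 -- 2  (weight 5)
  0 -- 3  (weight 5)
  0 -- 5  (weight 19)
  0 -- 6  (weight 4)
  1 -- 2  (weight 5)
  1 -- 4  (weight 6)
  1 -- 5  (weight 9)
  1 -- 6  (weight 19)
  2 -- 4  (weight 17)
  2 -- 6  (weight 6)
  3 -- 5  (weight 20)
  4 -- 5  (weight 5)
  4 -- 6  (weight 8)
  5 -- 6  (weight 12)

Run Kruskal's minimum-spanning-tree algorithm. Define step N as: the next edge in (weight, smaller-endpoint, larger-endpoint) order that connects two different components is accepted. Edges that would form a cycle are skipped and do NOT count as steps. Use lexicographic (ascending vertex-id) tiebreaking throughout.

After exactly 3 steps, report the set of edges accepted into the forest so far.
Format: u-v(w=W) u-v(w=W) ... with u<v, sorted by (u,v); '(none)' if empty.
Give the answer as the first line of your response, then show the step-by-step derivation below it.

0-2(w=5) 0-3(w=5) 0-6(w=4)

step 1: add edge 0-6 (w=4); MST = {0-6(w=4)}
step 2: add edge 0-2 (w=5); MST = {0-2(w=5) 0-6(w=4)}
step 3: add edge 0-3 (w=5); MST = {0-2(w=5) 0-3(w=5) 0-6(w=4)}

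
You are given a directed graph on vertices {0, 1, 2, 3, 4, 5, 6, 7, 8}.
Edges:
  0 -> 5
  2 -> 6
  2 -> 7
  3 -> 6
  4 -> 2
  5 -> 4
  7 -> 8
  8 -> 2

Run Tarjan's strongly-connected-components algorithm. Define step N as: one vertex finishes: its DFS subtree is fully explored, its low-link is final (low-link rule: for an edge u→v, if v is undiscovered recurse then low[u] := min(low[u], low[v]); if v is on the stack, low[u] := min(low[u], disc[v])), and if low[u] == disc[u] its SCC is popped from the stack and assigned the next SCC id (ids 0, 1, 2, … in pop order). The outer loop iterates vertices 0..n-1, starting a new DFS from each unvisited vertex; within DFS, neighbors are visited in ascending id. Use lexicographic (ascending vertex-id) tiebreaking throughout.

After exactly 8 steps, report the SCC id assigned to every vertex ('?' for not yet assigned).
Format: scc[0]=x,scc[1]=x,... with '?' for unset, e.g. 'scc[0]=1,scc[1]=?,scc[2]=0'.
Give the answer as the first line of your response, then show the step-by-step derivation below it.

scc[0]=4,scc[1]=5,scc[2]=1,scc[3]=?,scc[4]=2,scc[5]=3,scc[6]=0,scc[7]=1,scc[8]=1

step 1: low=(low[0]=0,low[1]=?,low[2]=3,low[3]=?,low[4]=2,low[5]=1,low[6]=4,low[7]=?,low[8]=?); scc=(scc[0]=?,scc[1]=?,scc[2]=?,scc[3]=?,scc[4]=?,scc[5]=?,scc[6]=0,scc[7]=?,scc[8]=?)
step 2: low=(low[0]=0,low[1]=?,low[2]=3,low[3]=?,low[4]=2,low[5]=1,low[6]=4,low[7]=5,low[8]=3); scc=(scc[0]=?,scc[1]=?,scc[2]=?,scc[3]=?,scc[4]=?,scc[5]=?,scc[6]=0,scc[7]=?,scc[8]=?)
step 3: low=(low[0]=0,low[1]=?,low[2]=3,low[3]=?,low[4]=2,low[5]=1,low[6]=4,low[7]=3,low[8]=3); scc=(scc[0]=?,scc[1]=?,scc[2]=?,scc[3]=?,scc[4]=?,scc[5]=?,scc[6]=0,scc[7]=?,scc[8]=?)
step 4: low=(low[0]=0,low[1]=?,low[2]=3,low[3]=?,low[4]=2,low[5]=1,low[6]=4,low[7]=3,low[8]=3); scc=(scc[0]=?,scc[1]=?,scc[2]=1,scc[3]=?,scc[4]=?,scc[5]=?,scc[6]=0,scc[7]=1,scc[8]=1)
step 5: low=(low[0]=0,low[1]=?,low[2]=3,low[3]=?,low[4]=2,low[5]=1,low[6]=4,low[7]=3,low[8]=3); scc=(scc[0]=?,scc[1]=?,scc[2]=1,scc[3]=?,scc[4]=2,scc[5]=?,scc[6]=0,scc[7]=1,scc[8]=1)
step 6: low=(low[0]=0,low[1]=?,low[2]=3,low[3]=?,low[4]=2,low[5]=1,low[6]=4,low[7]=3,low[8]=3); scc=(scc[0]=?,scc[1]=?,scc[2]=1,scc[3]=?,scc[4]=2,scc[5]=3,scc[6]=0,scc[7]=1,scc[8]=1)
step 7: low=(low[0]=0,low[1]=?,low[2]=3,low[3]=?,low[4]=2,low[5]=1,low[6]=4,low[7]=3,low[8]=3); scc=(scc[0]=4,scc[1]=?,scc[2]=1,scc[3]=?,scc[4]=2,scc[5]=3,scc[6]=0,scc[7]=1,scc[8]=1)
step 8: low=(low[0]=0,low[1]=7,low[2]=3,low[3]=?,low[4]=2,low[5]=1,low[6]=4,low[7]=3,low[8]=3); scc=(scc[0]=4,scc[1]=5,scc[2]=1,scc[3]=?,scc[4]=2,scc[5]=3,scc[6]=0,scc[7]=1,scc[8]=1)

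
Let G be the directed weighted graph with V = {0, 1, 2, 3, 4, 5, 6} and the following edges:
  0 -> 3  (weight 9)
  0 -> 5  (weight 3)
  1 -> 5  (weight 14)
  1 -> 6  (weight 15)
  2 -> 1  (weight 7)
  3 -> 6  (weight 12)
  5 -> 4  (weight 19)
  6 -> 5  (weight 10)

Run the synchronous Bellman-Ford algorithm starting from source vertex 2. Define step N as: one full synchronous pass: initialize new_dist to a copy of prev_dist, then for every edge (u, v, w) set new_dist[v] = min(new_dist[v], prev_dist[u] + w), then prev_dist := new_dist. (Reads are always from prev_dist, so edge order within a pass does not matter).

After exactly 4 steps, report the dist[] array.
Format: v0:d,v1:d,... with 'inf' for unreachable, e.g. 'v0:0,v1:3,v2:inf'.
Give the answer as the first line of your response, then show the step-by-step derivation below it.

v0:inf,v1:7,v2:0,v3:inf,v4:40,v5:21,v6:22

step 1: dist = v0:inf,v1:7,v2:0,v3:inf,v4:inf,v5:inf,v6:inf
step 2: dist = v0:inf,v1:7,v2:0,v3:inf,v4:inf,v5:21,v6:22
step 3: dist = v0:inf,v1:7,v2:0,v3:inf,v4:40,v5:21,v6:22
step 4: dist = v0:inf,v1:7,v2:0,v3:inf,v4:40,v5:21,v6:22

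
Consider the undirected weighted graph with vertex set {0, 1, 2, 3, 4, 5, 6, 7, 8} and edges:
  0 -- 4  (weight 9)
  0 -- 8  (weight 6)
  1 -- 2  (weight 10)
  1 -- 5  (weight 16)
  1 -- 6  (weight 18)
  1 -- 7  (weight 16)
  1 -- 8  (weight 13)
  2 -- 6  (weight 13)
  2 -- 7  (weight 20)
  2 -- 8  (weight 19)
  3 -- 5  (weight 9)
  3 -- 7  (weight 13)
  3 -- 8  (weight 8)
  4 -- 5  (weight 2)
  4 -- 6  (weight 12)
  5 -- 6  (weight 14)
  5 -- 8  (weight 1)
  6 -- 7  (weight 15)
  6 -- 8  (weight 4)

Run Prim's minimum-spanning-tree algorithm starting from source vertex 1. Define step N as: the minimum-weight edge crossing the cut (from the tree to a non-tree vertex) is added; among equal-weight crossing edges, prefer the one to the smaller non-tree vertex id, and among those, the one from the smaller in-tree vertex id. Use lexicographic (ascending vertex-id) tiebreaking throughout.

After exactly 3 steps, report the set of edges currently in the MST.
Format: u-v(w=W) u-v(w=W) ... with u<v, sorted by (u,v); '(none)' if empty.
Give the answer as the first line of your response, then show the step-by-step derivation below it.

1-2(w=10) 2-6(w=13) 6-8(w=4)

step 1: add edge 1-2 (w=10); MST = {1-2(w=10)}
step 2: add edge 2-6 (w=13); MST = {1-2(w=10) 2-6(w=13)}
step 3: add edge 6-8 (w=4); MST = {1-2(w=10) 2-6(w=13) 6-8(w=4)}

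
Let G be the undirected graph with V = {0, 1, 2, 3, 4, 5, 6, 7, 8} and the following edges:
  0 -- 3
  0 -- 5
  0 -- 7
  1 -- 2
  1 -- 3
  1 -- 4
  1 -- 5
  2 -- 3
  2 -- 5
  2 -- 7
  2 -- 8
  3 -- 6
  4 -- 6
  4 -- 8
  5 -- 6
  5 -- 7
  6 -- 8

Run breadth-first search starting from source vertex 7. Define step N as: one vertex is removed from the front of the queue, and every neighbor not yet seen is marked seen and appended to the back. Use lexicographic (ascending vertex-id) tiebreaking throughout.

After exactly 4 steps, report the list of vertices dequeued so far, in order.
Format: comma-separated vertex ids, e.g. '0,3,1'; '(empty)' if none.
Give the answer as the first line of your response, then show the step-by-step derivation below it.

7,0,2,5

step 1: dequeue 7; queue=[0,2,5]; order=7
step 2: dequeue 0; queue=[2,5,3]; order=7,0
step 3: dequeue 2; queue=[5,3,1,8]; order=7,0,2
step 4: dequeue 5; queue=[3,1,8,6]; order=7,0,2,5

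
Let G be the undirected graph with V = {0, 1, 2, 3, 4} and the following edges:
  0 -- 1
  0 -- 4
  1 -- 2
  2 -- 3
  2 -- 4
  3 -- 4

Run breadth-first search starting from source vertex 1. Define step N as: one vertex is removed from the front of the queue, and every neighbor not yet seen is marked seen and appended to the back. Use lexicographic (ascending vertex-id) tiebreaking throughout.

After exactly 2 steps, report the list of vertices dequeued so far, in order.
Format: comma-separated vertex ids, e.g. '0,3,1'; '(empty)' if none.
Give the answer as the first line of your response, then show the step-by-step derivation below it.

1,0

step 1: dequeue 1; queue=[0,2]; order=1
step 2: dequeue 0; queue=[2,4]; order=1,0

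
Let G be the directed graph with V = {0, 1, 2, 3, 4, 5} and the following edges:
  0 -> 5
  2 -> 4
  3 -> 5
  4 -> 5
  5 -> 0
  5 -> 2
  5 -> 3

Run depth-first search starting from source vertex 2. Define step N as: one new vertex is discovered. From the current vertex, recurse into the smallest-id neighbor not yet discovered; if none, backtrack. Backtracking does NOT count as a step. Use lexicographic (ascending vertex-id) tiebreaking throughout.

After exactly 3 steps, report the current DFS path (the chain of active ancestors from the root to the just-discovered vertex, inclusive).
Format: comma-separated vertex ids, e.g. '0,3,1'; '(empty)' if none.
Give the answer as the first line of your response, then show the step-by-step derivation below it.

2,4,5

step 1: discover 2; path=2; order=2
step 2: discover 4; path=2>4; order=2,4
step 3: discover 5; path=2>4>5; order=2,4,5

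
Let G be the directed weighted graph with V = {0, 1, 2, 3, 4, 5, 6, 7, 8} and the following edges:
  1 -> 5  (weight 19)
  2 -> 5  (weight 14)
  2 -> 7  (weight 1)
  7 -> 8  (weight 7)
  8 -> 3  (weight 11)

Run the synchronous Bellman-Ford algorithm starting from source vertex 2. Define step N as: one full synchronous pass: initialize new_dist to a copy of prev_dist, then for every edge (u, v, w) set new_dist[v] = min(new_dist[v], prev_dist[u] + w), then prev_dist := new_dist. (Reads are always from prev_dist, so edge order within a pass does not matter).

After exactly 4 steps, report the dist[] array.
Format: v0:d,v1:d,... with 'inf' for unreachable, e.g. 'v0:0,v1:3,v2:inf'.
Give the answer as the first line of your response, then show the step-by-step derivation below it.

v0:inf,v1:inf,v2:0,v3:19,v4:inf,v5:14,v6:inf,v7:1,v8:8

step 1: dist = v0:inf,v1:inf,v2:0,v3:inf,v4:inf,v5:14,v6:inf,v7:1,v8:inf
step 2: dist = v0:inf,v1:inf,v2:0,v3:inf,v4:inf,v5:14,v6:inf,v7:1,v8:8
step 3: dist = v0:inf,v1:inf,v2:0,v3:19,v4:inf,v5:14,v6:inf,v7:1,v8:8
step 4: dist = v0:inf,v1:inf,v2:0,v3:19,v4:inf,v5:14,v6:inf,v7:1,v8:8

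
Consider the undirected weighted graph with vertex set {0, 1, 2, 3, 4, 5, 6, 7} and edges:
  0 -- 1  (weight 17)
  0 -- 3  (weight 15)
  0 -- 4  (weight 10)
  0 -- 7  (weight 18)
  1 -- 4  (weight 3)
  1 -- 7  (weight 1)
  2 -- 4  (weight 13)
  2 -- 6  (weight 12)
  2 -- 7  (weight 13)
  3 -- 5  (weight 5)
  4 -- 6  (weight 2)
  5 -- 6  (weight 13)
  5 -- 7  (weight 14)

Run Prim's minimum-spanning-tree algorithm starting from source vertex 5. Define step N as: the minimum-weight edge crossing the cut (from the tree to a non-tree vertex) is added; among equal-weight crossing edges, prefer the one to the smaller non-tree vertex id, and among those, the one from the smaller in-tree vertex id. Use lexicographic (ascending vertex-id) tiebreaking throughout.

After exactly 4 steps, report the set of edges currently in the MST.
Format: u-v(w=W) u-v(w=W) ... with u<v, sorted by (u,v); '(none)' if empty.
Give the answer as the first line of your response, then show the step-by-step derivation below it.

1-4(w=3) 3-5(w=5) 4-6(w=2) 5-6(w=13)

step 1: add edge 3-5 (w=5); MST = {3-5(w=5)}
step 2: add edge 5-6 (w=13); MST = {3-5(w=5) 5-6(w=13)}
step 3: add edge 4-6 (w=2); MST = {3-5(w=5) 4-6(w=2) 5-6(w=13)}
step 4: add edge 1-4 (w=3); MST = {1-4(w=3) 3-5(w=5) 4-6(w=2) 5-6(w=13)}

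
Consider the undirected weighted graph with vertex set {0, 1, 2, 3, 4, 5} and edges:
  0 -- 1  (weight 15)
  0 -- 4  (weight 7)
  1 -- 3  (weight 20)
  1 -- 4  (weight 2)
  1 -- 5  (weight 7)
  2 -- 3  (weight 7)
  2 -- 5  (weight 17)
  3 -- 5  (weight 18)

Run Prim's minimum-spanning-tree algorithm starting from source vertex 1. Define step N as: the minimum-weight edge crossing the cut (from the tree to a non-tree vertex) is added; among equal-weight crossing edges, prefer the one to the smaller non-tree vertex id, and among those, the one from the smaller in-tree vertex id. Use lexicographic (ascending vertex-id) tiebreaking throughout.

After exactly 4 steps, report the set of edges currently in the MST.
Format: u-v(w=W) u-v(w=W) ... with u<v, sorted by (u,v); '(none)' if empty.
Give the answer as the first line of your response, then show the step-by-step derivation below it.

0-4(w=7) 1-4(w=2) 1-5(w=7) 2-5(w=17)

step 1: add edge 1-4 (w=2); MST = {1-4(w=2)}
step 2: add edge 0-4 (w=7); MST = {0-4(w=7) 1-4(w=2)}
step 3: add edge 1-5 (w=7); MST = {0-4(w=7) 1-4(w=2) 1-5(w=7)}
step 4: add edge 2-5 (w=17); MST = {0-4(w=7) 1-4(w=2) 1-5(w=7) 2-5(w=17)}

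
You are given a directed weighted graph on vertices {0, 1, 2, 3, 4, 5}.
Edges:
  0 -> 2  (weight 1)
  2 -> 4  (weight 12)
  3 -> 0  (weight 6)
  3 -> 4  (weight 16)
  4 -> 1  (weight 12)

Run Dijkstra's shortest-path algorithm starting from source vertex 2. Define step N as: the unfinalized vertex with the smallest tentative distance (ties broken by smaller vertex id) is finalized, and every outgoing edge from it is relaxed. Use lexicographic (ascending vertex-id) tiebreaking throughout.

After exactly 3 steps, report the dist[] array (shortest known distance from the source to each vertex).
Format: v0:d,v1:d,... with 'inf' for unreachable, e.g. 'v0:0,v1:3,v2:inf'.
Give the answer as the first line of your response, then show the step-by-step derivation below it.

v0:inf,v1:24,v2:0,v3:inf,v4:12,v5:inf

step 1: dist = v0:inf,v1:inf,v2:0,v3:inf,v4:12,v5:inf
step 2: dist = v0:inf,v1:24,v2:0,v3:inf,v4:12,v5:inf
step 3: dist = v0:inf,v1:24,v2:0,v3:inf,v4:12,v5:inf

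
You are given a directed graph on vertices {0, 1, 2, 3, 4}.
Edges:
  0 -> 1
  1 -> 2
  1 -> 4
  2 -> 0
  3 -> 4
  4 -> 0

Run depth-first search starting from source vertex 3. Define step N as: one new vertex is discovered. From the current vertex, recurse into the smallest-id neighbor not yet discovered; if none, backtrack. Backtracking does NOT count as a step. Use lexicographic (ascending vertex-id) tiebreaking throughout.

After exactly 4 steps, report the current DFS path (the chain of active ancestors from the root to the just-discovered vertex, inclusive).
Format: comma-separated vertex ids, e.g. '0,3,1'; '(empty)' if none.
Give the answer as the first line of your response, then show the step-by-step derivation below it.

3,4,0,1

step 1: discover 3; path=3; order=3
step 2: discover 4; path=3>4; order=3,4
step 3: discover 0; path=3>4>0; order=3,4,0
step 4: discover 1; path=3>4>0>1; order=3,4,0,1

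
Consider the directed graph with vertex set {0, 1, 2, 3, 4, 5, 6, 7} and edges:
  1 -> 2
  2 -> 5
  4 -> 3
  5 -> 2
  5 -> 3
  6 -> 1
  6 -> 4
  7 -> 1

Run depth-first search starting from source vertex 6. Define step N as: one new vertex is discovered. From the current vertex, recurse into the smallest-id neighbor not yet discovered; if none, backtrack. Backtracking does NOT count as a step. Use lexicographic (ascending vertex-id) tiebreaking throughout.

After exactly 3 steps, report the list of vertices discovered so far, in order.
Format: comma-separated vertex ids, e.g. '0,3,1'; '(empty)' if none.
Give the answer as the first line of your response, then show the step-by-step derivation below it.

6,1,2

step 1: discover 6; path=6; order=6
step 2: discover 1; path=6>1; order=6,1
step 3: discover 2; path=6>1>2; order=6,1,2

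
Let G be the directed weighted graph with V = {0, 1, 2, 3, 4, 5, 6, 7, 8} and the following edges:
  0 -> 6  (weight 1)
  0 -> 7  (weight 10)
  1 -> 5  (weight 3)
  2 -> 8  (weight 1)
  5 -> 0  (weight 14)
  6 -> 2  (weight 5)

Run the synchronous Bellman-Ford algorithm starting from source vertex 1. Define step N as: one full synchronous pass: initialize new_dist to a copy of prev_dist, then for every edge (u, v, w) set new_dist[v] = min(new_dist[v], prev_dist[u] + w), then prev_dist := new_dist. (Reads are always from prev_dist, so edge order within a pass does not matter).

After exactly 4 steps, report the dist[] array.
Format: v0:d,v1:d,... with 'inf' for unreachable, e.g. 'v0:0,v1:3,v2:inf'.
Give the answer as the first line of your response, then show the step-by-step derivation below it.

v0:17,v1:0,v2:23,v3:inf,v4:inf,v5:3,v6:18,v7:27,v8:inf

step 1: dist = v0:inf,v1:0,v2:inf,v3:inf,v4:inf,v5:3,v6:inf,v7:inf,v8:inf
step 2: dist = v0:17,v1:0,v2:inf,v3:inf,v4:inf,v5:3,v6:inf,v7:inf,v8:inf
step 3: dist = v0:17,v1:0,v2:inf,v3:inf,v4:inf,v5:3,v6:18,v7:27,v8:inf
step 4: dist = v0:17,v1:0,v2:23,v3:inf,v4:inf,v5:3,v6:18,v7:27,v8:inf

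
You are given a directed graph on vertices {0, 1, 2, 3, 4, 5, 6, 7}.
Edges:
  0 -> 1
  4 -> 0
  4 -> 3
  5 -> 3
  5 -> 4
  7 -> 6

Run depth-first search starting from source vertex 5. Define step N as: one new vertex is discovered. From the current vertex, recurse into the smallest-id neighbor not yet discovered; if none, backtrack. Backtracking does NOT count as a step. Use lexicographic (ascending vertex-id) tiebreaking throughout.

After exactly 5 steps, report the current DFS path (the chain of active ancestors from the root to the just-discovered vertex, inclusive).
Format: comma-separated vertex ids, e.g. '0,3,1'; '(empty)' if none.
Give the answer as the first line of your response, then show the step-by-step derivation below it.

5,4,0,1

step 1: discover 5; path=5; order=5
step 2: discover 3; path=5>3; order=5,3
step 3: discover 4; path=5>4; order=5,3,4
step 4: discover 0; path=5>4>0; order=5,3,4,0
step 5: discover 1; path=5>4>0>1; order=5,3,4,0,1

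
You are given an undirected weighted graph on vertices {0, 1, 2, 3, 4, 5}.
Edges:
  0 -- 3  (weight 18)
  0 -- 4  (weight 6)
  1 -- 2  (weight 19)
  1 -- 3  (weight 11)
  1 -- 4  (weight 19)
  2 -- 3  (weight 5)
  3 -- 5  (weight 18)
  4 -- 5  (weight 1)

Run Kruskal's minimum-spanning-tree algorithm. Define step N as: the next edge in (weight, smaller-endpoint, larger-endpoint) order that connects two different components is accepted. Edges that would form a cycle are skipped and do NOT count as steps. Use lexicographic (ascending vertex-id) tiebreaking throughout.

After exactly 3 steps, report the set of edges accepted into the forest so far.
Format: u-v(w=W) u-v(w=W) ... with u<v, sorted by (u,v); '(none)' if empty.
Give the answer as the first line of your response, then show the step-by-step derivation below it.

0-4(w=6) 2-3(w=5) 4-5(w=1)

step 1: add edge 4-5 (w=1); MST = {4-5(w=1)}
step 2: add edge 2-3 (w=5); MST = {2-3(w=5) 4-5(w=1)}
step 3: add edge 0-4 (w=6); MST = {0-4(w=6) 2-3(w=5) 4-5(w=1)}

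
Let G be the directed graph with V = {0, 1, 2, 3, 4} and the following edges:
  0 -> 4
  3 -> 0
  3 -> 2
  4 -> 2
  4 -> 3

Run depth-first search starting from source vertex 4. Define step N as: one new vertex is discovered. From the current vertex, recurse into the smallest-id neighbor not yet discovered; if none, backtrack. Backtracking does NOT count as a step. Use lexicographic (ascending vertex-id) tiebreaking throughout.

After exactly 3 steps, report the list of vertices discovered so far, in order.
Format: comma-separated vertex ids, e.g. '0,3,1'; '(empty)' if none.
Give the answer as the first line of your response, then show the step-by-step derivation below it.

4,2,3

step 1: discover 4; path=4; order=4
step 2: discover 2; path=4>2; order=4,2
step 3: discover 3; path=4>3; order=4,2,3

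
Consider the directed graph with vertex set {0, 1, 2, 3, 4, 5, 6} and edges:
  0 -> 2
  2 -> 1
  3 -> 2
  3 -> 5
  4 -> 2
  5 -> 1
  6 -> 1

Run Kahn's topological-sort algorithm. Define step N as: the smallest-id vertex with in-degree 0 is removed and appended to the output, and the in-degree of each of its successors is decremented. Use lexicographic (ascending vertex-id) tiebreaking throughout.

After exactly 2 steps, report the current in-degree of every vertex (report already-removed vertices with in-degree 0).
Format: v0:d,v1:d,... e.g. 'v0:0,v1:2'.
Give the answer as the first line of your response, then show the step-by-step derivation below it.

v0:0,v1:3,v2:1,v3:0,v4:0,v5:0,v6:0

step 1: output 0; order=[0]; indeg=(0,3,2,0,0,1,0)
step 2: output 3; order=[0,3]; indeg=(0,3,1,0,0,0,0)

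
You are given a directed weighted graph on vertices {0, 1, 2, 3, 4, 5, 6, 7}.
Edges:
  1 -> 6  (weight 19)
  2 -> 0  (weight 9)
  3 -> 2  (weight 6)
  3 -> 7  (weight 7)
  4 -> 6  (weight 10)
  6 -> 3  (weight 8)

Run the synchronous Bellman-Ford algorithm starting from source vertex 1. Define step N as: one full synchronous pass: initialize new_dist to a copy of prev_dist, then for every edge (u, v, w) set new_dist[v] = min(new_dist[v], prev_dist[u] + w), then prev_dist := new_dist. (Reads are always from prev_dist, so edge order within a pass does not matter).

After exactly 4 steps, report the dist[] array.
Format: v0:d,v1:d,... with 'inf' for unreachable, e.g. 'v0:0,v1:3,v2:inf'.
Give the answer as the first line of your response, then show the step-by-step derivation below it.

v0:42,v1:0,v2:33,v3:27,v4:inf,v5:inf,v6:19,v7:34

step 1: dist = v0:inf,v1:0,v2:inf,v3:inf,v4:inf,v5:inf,v6:19,v7:inf
step 2: dist = v0:inf,v1:0,v2:inf,v3:27,v4:inf,v5:inf,v6:19,v7:inf
step 3: dist = v0:inf,v1:0,v2:33,v3:27,v4:inf,v5:inf,v6:19,v7:34
step 4: dist = v0:42,v1:0,v2:33,v3:27,v4:inf,v5:inf,v6:19,v7:34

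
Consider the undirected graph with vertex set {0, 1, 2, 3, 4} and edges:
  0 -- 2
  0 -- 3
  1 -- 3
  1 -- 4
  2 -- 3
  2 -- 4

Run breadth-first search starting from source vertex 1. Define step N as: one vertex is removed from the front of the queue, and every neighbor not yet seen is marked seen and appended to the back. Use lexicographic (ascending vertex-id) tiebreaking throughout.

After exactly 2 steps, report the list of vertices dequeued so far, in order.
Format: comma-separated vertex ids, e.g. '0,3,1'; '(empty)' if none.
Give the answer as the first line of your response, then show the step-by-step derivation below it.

1,3

step 1: dequeue 1; queue=[3,4]; order=1
step 2: dequeue 3; queue=[4,0,2]; order=1,3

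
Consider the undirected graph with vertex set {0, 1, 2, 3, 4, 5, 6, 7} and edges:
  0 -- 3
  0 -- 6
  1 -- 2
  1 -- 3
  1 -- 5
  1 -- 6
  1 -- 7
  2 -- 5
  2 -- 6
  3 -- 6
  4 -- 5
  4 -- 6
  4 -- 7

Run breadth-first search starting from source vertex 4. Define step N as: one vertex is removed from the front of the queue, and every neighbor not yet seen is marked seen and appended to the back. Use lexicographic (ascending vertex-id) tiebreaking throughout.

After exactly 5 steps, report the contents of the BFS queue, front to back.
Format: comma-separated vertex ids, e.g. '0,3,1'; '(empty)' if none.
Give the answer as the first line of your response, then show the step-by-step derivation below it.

2,0,3

step 1: dequeue 4; queue=[5,6,7]; order=4
step 2: dequeue 5; queue=[6,7,1,2]; order=4,5
step 3: dequeue 6; queue=[7,1,2,0,3]; order=4,5,6
step 4: dequeue 7; queue=[1,2,0,3]; order=4,5,6,7
step 5: dequeue 1; queue=[2,0,3]; order=4,5,6,7,1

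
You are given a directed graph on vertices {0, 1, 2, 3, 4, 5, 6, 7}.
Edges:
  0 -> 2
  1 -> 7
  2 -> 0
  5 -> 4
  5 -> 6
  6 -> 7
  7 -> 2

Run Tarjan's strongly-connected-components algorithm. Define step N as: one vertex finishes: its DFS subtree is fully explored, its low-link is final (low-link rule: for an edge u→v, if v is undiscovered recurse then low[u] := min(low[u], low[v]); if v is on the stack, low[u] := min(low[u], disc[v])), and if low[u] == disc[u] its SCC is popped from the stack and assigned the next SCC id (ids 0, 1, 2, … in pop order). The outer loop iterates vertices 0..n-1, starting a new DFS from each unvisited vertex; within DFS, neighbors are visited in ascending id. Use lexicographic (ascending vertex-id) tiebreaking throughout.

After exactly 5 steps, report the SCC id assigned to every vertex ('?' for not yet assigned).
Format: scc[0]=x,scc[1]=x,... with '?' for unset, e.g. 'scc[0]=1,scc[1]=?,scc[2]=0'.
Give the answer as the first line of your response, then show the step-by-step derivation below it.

scc[0]=0,scc[1]=2,scc[2]=0,scc[3]=3,scc[4]=?,scc[5]=?,scc[6]=?,scc[7]=1

step 1: low=(low[0]=0,low[1]=?,low[2]=0,low[3]=?,low[4]=?,low[5]=?,low[6]=?,low[7]=?); scc=(scc[0]=?,scc[1]=?,scc[2]=?,scc[3]=?,scc[4]=?,scc[5]=?,scc[6]=?,scc[7]=?)
step 2: low=(low[0]=0,low[1]=?,low[2]=0,low[3]=?,low[4]=?,low[5]=?,low[6]=?,low[7]=?); scc=(scc[0]=0,scc[1]=?,scc[2]=0,scc[3]=?,scc[4]=?,scc[5]=?,scc[6]=?,scc[7]=?)
step 3: low=(low[0]=0,low[1]=2,low[2]=0,low[3]=?,low[4]=?,low[5]=?,low[6]=?,low[7]=3); scc=(scc[0]=0,scc[1]=?,scc[2]=0,scc[3]=?,scc[4]=?,scc[5]=?,scc[6]=?,scc[7]=1)
step 4: low=(low[0]=0,low[1]=2,low[2]=0,low[3]=?,low[4]=?,low[5]=?,low[6]=?,low[7]=3); scc=(scc[0]=0,scc[1]=2,scc[2]=0,scc[3]=?,scc[4]=?,scc[5]=?,scc[6]=?,scc[7]=1)
step 5: low=(low[0]=0,low[1]=2,low[2]=0,low[3]=4,low[4]=?,low[5]=?,low[6]=?,low[7]=3); scc=(scc[0]=0,scc[1]=2,scc[2]=0,scc[3]=3,scc[4]=?,scc[5]=?,scc[6]=?,scc[7]=1)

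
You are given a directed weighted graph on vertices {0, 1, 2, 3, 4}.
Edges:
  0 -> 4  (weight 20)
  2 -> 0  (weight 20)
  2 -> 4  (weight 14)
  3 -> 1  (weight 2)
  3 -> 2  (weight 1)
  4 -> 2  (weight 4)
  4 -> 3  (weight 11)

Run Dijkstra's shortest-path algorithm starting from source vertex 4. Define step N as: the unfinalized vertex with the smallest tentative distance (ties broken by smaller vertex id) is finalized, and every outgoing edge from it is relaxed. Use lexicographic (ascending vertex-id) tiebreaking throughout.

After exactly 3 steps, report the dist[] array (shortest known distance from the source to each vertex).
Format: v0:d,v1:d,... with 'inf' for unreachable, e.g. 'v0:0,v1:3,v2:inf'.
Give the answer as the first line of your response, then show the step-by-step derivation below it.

v0:24,v1:13,v2:4,v3:11,v4:0

step 1: dist = v0:inf,v1:inf,v2:4,v3:11,v4:0
step 2: dist = v0:24,v1:inf,v2:4,v3:11,v4:0
step 3: dist = v0:24,v1:13,v2:4,v3:11,v4:0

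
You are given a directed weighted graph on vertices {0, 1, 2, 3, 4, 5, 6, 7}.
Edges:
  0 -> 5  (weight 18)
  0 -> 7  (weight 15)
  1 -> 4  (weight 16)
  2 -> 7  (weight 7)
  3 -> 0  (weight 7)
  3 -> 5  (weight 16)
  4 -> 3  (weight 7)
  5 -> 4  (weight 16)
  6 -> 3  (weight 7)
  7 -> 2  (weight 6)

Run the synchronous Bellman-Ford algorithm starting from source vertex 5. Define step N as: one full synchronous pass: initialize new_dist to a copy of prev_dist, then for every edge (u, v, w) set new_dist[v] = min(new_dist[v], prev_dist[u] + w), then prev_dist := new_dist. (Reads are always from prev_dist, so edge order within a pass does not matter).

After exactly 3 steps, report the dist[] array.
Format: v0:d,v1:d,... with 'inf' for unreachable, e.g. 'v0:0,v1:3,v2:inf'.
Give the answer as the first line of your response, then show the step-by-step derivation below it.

v0:30,v1:inf,v2:inf,v3:23,v4:16,v5:0,v6:inf,v7:inf

step 1: dist = v0:inf,v1:inf,v2:inf,v3:inf,v4:16,v5:0,v6:inf,v7:inf
step 2: dist = v0:inf,v1:inf,v2:inf,v3:23,v4:16,v5:0,v6:inf,v7:inf
step 3: dist = v0:30,v1:inf,v2:inf,v3:23,v4:16,v5:0,v6:inf,v7:inf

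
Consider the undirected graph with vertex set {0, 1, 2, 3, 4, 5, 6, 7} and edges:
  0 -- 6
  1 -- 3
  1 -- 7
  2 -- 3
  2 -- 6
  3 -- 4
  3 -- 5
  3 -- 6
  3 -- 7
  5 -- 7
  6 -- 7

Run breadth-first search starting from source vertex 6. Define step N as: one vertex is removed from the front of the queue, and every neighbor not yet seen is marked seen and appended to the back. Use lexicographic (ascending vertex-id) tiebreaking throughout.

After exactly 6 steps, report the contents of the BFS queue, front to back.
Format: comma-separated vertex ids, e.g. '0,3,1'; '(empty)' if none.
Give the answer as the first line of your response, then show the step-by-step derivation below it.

4,5

step 1: dequeue 6; queue=[0,2,3,7]; order=6
step 2: dequeue 0; queue=[2,3,7]; order=6,0
step 3: dequeue 2; queue=[3,7]; order=6,0,2
step 4: dequeue 3; queue=[7,1,4,5]; order=6,0,2,3
step 5: dequeue 7; queue=[1,4,5]; order=6,0,2,3,7
step 6: dequeue 1; queue=[4,5]; order=6,0,2,3,7,1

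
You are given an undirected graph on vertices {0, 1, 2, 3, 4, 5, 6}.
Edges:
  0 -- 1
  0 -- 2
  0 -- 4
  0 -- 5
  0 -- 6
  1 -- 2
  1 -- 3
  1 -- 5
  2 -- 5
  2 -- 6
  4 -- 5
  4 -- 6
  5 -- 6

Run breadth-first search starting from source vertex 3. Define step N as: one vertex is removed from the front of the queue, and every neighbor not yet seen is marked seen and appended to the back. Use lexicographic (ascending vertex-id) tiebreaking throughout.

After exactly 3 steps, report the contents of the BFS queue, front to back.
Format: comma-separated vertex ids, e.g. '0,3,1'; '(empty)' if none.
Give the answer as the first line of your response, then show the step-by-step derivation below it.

2,5,4,6

step 1: dequeue 3; queue=[1]; order=3
step 2: dequeue 1; queue=[0,2,5]; order=3,1
step 3: dequeue 0; queue=[2,5,4,6]; order=3,1,0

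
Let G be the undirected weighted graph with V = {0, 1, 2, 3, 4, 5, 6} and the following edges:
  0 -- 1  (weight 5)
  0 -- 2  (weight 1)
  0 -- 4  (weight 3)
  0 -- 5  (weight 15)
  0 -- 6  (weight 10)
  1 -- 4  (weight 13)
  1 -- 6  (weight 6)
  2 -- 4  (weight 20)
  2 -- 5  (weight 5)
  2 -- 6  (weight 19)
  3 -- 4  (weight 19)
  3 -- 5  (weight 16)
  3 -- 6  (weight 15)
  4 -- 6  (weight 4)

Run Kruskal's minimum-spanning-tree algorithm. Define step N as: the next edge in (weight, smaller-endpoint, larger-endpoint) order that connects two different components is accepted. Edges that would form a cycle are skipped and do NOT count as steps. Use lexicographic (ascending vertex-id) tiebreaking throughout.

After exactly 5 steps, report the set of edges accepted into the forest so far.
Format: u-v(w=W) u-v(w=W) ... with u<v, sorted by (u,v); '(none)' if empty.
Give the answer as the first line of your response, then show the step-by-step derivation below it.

0-1(w=5) 0-2(w=1) 0-4(w=3) 2-5(w=5) 4-6(w=4)

step 1: add edge 0-2 (w=1); MST = {0-2(w=1)}
step 2: add edge 0-4 (w=3); MST = {0-2(w=1) 0-4(w=3)}
step 3: add edge 4-6 (w=4); MST = {0-2(w=1) 0-4(w=3) 4-6(w=4)}
step 4: add edge 0-1 (w=5); MST = {0-1(w=5) 0-2(w=1) 0-4(w=3) 4-6(w=4)}
step 5: add edge 2-5 (w=5); MST = {0-1(w=5) 0-2(w=1) 0-4(w=3) 2-5(w=5) 4-6(w=4)}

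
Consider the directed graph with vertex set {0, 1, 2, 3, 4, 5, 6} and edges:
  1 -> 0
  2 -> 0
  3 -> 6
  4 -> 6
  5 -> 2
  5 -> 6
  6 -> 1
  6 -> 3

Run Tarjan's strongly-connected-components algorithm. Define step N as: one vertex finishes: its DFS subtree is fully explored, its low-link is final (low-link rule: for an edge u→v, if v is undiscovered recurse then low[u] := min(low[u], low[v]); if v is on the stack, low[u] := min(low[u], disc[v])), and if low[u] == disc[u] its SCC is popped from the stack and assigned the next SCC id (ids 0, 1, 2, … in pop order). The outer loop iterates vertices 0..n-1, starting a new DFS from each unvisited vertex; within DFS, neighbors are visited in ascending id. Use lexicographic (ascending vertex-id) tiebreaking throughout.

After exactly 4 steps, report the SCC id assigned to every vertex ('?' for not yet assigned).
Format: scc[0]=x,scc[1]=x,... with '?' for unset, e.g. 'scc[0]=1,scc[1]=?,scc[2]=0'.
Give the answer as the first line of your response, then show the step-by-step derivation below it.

scc[0]=0,scc[1]=1,scc[2]=2,scc[3]=?,scc[4]=?,scc[5]=?,scc[6]=?

step 1: low=(low[0]=0,low[1]=?,low[2]=?,low[3]=?,low[4]=?,low[5]=?,low[6]=?); scc=(scc[0]=0,scc[1]=?,scc[2]=?,scc[3]=?,scc[4]=?,scc[5]=?,scc[6]=?)
step 2: low=(low[0]=0,low[1]=1,low[2]=?,low[3]=?,low[4]=?,low[5]=?,low[6]=?); scc=(scc[0]=0,scc[1]=1,scc[2]=?,scc[3]=?,scc[4]=?,scc[5]=?,scc[6]=?)
step 3: low=(low[0]=0,low[1]=1,low[2]=2,low[3]=?,low[4]=?,low[5]=?,low[6]=?); scc=(scc[0]=0,scc[1]=1,scc[2]=2,scc[3]=?,scc[4]=?,scc[5]=?,scc[6]=?)
step 4: low=(low[0]=0,low[1]=1,low[2]=2,low[3]=3,low[4]=?,low[5]=?,low[6]=3); scc=(scc[0]=0,scc[1]=1,scc[2]=2,scc[3]=?,scc[4]=?,scc[5]=?,scc[6]=?)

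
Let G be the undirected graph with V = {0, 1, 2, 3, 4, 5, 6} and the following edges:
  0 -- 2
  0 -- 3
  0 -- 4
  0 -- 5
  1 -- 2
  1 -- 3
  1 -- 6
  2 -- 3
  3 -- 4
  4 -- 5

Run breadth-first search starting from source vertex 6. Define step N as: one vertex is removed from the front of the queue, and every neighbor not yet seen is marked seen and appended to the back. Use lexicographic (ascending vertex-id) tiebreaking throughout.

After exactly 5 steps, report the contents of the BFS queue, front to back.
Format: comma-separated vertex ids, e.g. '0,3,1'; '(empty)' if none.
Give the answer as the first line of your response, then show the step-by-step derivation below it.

4,5

step 1: dequeue 6; queue=[1]; order=6
step 2: dequeue 1; queue=[2,3]; order=6,1
step 3: dequeue 2; queue=[3,0]; order=6,1,2
step 4: dequeue 3; queue=[0,4]; order=6,1,2,3
step 5: dequeue 0; queue=[4,5]; order=6,1,2,3,0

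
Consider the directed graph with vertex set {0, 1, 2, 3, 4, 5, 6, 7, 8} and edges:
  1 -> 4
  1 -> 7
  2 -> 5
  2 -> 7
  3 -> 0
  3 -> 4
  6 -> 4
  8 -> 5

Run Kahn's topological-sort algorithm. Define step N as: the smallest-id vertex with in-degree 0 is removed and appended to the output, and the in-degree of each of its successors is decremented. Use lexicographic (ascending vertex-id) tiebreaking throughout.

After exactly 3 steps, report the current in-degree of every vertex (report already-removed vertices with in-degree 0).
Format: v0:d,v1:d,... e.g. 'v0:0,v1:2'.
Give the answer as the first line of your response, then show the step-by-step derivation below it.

v0:0,v1:0,v2:0,v3:0,v4:1,v5:1,v6:0,v7:0,v8:0

step 1: output 1; order=[1]; indeg=(1,0,0,0,2,2,0,1,0)
step 2: output 2; order=[1,2]; indeg=(1,0,0,0,2,1,0,0,0)
step 3: output 3; order=[1,2,3]; indeg=(0,0,0,0,1,1,0,0,0)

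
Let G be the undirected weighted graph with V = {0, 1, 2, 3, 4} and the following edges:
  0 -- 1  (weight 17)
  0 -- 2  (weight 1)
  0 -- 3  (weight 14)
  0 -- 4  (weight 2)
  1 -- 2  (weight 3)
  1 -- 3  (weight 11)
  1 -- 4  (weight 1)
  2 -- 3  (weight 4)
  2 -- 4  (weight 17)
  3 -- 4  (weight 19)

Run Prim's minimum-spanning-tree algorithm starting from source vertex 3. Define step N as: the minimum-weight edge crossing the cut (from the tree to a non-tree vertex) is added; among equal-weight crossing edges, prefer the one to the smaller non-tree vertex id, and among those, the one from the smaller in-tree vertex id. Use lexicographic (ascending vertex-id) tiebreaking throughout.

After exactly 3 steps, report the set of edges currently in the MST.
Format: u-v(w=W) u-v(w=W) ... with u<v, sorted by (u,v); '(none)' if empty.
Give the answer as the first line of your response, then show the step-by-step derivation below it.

0-2(w=1) 0-4(w=2) 2-3(w=4)

step 1: add edge 2-3 (w=4); MST = {2-3(w=4)}
step 2: add edge 0-2 (w=1); MST = {0-2(w=1) 2-3(w=4)}
step 3: add edge 0-4 (w=2); MST = {0-2(w=1) 0-4(w=2) 2-3(w=4)}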